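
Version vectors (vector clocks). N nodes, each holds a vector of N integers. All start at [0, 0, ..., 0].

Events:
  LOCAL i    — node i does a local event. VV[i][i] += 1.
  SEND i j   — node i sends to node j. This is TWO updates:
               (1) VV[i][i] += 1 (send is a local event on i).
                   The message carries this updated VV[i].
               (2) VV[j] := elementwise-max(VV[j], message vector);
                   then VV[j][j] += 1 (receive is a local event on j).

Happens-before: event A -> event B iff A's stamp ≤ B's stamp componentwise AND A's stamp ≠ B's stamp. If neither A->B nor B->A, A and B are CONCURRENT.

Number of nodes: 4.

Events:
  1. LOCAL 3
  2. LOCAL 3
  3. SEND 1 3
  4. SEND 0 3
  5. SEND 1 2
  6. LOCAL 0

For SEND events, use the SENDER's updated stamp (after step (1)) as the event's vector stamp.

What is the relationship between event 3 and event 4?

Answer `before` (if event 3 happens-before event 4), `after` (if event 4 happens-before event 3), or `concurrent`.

Initial: VV[0]=[0, 0, 0, 0]
Initial: VV[1]=[0, 0, 0, 0]
Initial: VV[2]=[0, 0, 0, 0]
Initial: VV[3]=[0, 0, 0, 0]
Event 1: LOCAL 3: VV[3][3]++ -> VV[3]=[0, 0, 0, 1]
Event 2: LOCAL 3: VV[3][3]++ -> VV[3]=[0, 0, 0, 2]
Event 3: SEND 1->3: VV[1][1]++ -> VV[1]=[0, 1, 0, 0], msg_vec=[0, 1, 0, 0]; VV[3]=max(VV[3],msg_vec) then VV[3][3]++ -> VV[3]=[0, 1, 0, 3]
Event 4: SEND 0->3: VV[0][0]++ -> VV[0]=[1, 0, 0, 0], msg_vec=[1, 0, 0, 0]; VV[3]=max(VV[3],msg_vec) then VV[3][3]++ -> VV[3]=[1, 1, 0, 4]
Event 5: SEND 1->2: VV[1][1]++ -> VV[1]=[0, 2, 0, 0], msg_vec=[0, 2, 0, 0]; VV[2]=max(VV[2],msg_vec) then VV[2][2]++ -> VV[2]=[0, 2, 1, 0]
Event 6: LOCAL 0: VV[0][0]++ -> VV[0]=[2, 0, 0, 0]
Event 3 stamp: [0, 1, 0, 0]
Event 4 stamp: [1, 0, 0, 0]
[0, 1, 0, 0] <= [1, 0, 0, 0]? False
[1, 0, 0, 0] <= [0, 1, 0, 0]? False
Relation: concurrent

Answer: concurrent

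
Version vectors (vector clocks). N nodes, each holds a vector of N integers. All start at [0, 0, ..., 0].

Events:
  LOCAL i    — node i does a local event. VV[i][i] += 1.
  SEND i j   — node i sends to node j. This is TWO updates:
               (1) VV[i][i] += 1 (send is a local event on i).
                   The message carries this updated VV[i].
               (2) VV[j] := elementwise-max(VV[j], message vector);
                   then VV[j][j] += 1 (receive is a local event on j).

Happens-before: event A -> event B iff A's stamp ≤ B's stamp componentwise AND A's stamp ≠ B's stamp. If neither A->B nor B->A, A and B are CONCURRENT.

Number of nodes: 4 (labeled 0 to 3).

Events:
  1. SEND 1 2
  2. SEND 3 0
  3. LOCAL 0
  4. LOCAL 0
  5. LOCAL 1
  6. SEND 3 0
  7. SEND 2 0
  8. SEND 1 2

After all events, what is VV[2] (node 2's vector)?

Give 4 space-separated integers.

Initial: VV[0]=[0, 0, 0, 0]
Initial: VV[1]=[0, 0, 0, 0]
Initial: VV[2]=[0, 0, 0, 0]
Initial: VV[3]=[0, 0, 0, 0]
Event 1: SEND 1->2: VV[1][1]++ -> VV[1]=[0, 1, 0, 0], msg_vec=[0, 1, 0, 0]; VV[2]=max(VV[2],msg_vec) then VV[2][2]++ -> VV[2]=[0, 1, 1, 0]
Event 2: SEND 3->0: VV[3][3]++ -> VV[3]=[0, 0, 0, 1], msg_vec=[0, 0, 0, 1]; VV[0]=max(VV[0],msg_vec) then VV[0][0]++ -> VV[0]=[1, 0, 0, 1]
Event 3: LOCAL 0: VV[0][0]++ -> VV[0]=[2, 0, 0, 1]
Event 4: LOCAL 0: VV[0][0]++ -> VV[0]=[3, 0, 0, 1]
Event 5: LOCAL 1: VV[1][1]++ -> VV[1]=[0, 2, 0, 0]
Event 6: SEND 3->0: VV[3][3]++ -> VV[3]=[0, 0, 0, 2], msg_vec=[0, 0, 0, 2]; VV[0]=max(VV[0],msg_vec) then VV[0][0]++ -> VV[0]=[4, 0, 0, 2]
Event 7: SEND 2->0: VV[2][2]++ -> VV[2]=[0, 1, 2, 0], msg_vec=[0, 1, 2, 0]; VV[0]=max(VV[0],msg_vec) then VV[0][0]++ -> VV[0]=[5, 1, 2, 2]
Event 8: SEND 1->2: VV[1][1]++ -> VV[1]=[0, 3, 0, 0], msg_vec=[0, 3, 0, 0]; VV[2]=max(VV[2],msg_vec) then VV[2][2]++ -> VV[2]=[0, 3, 3, 0]
Final vectors: VV[0]=[5, 1, 2, 2]; VV[1]=[0, 3, 0, 0]; VV[2]=[0, 3, 3, 0]; VV[3]=[0, 0, 0, 2]

Answer: 0 3 3 0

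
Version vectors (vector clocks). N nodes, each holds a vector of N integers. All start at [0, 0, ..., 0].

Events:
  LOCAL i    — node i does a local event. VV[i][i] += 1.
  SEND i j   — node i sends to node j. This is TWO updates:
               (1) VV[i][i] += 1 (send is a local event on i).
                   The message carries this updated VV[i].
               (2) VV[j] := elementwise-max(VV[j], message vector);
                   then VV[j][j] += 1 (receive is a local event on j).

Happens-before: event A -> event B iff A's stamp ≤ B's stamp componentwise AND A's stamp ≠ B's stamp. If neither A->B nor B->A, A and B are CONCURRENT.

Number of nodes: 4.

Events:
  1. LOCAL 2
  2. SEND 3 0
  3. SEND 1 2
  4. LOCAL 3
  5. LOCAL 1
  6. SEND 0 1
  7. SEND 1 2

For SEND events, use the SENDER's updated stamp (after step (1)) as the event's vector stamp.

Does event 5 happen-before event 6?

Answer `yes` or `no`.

Answer: no

Derivation:
Initial: VV[0]=[0, 0, 0, 0]
Initial: VV[1]=[0, 0, 0, 0]
Initial: VV[2]=[0, 0, 0, 0]
Initial: VV[3]=[0, 0, 0, 0]
Event 1: LOCAL 2: VV[2][2]++ -> VV[2]=[0, 0, 1, 0]
Event 2: SEND 3->0: VV[3][3]++ -> VV[3]=[0, 0, 0, 1], msg_vec=[0, 0, 0, 1]; VV[0]=max(VV[0],msg_vec) then VV[0][0]++ -> VV[0]=[1, 0, 0, 1]
Event 3: SEND 1->2: VV[1][1]++ -> VV[1]=[0, 1, 0, 0], msg_vec=[0, 1, 0, 0]; VV[2]=max(VV[2],msg_vec) then VV[2][2]++ -> VV[2]=[0, 1, 2, 0]
Event 4: LOCAL 3: VV[3][3]++ -> VV[3]=[0, 0, 0, 2]
Event 5: LOCAL 1: VV[1][1]++ -> VV[1]=[0, 2, 0, 0]
Event 6: SEND 0->1: VV[0][0]++ -> VV[0]=[2, 0, 0, 1], msg_vec=[2, 0, 0, 1]; VV[1]=max(VV[1],msg_vec) then VV[1][1]++ -> VV[1]=[2, 3, 0, 1]
Event 7: SEND 1->2: VV[1][1]++ -> VV[1]=[2, 4, 0, 1], msg_vec=[2, 4, 0, 1]; VV[2]=max(VV[2],msg_vec) then VV[2][2]++ -> VV[2]=[2, 4, 3, 1]
Event 5 stamp: [0, 2, 0, 0]
Event 6 stamp: [2, 0, 0, 1]
[0, 2, 0, 0] <= [2, 0, 0, 1]? False. Equal? False. Happens-before: False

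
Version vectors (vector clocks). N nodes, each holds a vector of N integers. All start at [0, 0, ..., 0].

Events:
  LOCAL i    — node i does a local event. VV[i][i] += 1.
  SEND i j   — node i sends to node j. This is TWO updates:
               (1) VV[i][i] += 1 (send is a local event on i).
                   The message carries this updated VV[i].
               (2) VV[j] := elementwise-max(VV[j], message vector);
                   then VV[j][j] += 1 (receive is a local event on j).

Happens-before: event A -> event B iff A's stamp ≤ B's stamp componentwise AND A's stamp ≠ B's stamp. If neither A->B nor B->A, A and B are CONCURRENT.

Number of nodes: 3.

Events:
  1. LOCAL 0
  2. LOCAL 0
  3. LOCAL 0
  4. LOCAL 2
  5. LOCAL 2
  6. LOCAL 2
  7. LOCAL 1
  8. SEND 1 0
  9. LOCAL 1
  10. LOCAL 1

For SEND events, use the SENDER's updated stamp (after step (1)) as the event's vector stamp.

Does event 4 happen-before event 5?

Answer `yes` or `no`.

Answer: yes

Derivation:
Initial: VV[0]=[0, 0, 0]
Initial: VV[1]=[0, 0, 0]
Initial: VV[2]=[0, 0, 0]
Event 1: LOCAL 0: VV[0][0]++ -> VV[0]=[1, 0, 0]
Event 2: LOCAL 0: VV[0][0]++ -> VV[0]=[2, 0, 0]
Event 3: LOCAL 0: VV[0][0]++ -> VV[0]=[3, 0, 0]
Event 4: LOCAL 2: VV[2][2]++ -> VV[2]=[0, 0, 1]
Event 5: LOCAL 2: VV[2][2]++ -> VV[2]=[0, 0, 2]
Event 6: LOCAL 2: VV[2][2]++ -> VV[2]=[0, 0, 3]
Event 7: LOCAL 1: VV[1][1]++ -> VV[1]=[0, 1, 0]
Event 8: SEND 1->0: VV[1][1]++ -> VV[1]=[0, 2, 0], msg_vec=[0, 2, 0]; VV[0]=max(VV[0],msg_vec) then VV[0][0]++ -> VV[0]=[4, 2, 0]
Event 9: LOCAL 1: VV[1][1]++ -> VV[1]=[0, 3, 0]
Event 10: LOCAL 1: VV[1][1]++ -> VV[1]=[0, 4, 0]
Event 4 stamp: [0, 0, 1]
Event 5 stamp: [0, 0, 2]
[0, 0, 1] <= [0, 0, 2]? True. Equal? False. Happens-before: True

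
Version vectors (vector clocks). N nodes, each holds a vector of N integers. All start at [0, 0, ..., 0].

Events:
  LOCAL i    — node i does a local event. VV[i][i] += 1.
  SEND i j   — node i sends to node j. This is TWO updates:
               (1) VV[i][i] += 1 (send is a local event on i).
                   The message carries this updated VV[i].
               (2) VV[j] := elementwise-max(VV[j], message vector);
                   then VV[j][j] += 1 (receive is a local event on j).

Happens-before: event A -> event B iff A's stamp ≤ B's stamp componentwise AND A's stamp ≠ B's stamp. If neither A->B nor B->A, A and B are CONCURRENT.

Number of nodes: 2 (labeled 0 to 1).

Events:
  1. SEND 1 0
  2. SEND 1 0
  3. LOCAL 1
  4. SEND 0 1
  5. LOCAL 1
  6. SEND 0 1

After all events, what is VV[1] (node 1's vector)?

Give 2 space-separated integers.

Initial: VV[0]=[0, 0]
Initial: VV[1]=[0, 0]
Event 1: SEND 1->0: VV[1][1]++ -> VV[1]=[0, 1], msg_vec=[0, 1]; VV[0]=max(VV[0],msg_vec) then VV[0][0]++ -> VV[0]=[1, 1]
Event 2: SEND 1->0: VV[1][1]++ -> VV[1]=[0, 2], msg_vec=[0, 2]; VV[0]=max(VV[0],msg_vec) then VV[0][0]++ -> VV[0]=[2, 2]
Event 3: LOCAL 1: VV[1][1]++ -> VV[1]=[0, 3]
Event 4: SEND 0->1: VV[0][0]++ -> VV[0]=[3, 2], msg_vec=[3, 2]; VV[1]=max(VV[1],msg_vec) then VV[1][1]++ -> VV[1]=[3, 4]
Event 5: LOCAL 1: VV[1][1]++ -> VV[1]=[3, 5]
Event 6: SEND 0->1: VV[0][0]++ -> VV[0]=[4, 2], msg_vec=[4, 2]; VV[1]=max(VV[1],msg_vec) then VV[1][1]++ -> VV[1]=[4, 6]
Final vectors: VV[0]=[4, 2]; VV[1]=[4, 6]

Answer: 4 6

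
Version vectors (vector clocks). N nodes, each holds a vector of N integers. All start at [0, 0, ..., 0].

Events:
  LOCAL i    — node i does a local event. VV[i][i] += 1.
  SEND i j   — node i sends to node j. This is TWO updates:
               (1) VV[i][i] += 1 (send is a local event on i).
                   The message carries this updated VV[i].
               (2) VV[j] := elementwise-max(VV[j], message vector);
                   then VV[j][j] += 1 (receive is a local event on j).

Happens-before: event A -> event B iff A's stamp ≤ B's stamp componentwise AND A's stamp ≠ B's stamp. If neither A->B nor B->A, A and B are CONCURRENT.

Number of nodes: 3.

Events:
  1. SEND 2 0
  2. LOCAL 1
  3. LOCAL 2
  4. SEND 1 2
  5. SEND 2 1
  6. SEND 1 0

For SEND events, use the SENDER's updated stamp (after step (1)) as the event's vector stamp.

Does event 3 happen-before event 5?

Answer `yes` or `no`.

Initial: VV[0]=[0, 0, 0]
Initial: VV[1]=[0, 0, 0]
Initial: VV[2]=[0, 0, 0]
Event 1: SEND 2->0: VV[2][2]++ -> VV[2]=[0, 0, 1], msg_vec=[0, 0, 1]; VV[0]=max(VV[0],msg_vec) then VV[0][0]++ -> VV[0]=[1, 0, 1]
Event 2: LOCAL 1: VV[1][1]++ -> VV[1]=[0, 1, 0]
Event 3: LOCAL 2: VV[2][2]++ -> VV[2]=[0, 0, 2]
Event 4: SEND 1->2: VV[1][1]++ -> VV[1]=[0, 2, 0], msg_vec=[0, 2, 0]; VV[2]=max(VV[2],msg_vec) then VV[2][2]++ -> VV[2]=[0, 2, 3]
Event 5: SEND 2->1: VV[2][2]++ -> VV[2]=[0, 2, 4], msg_vec=[0, 2, 4]; VV[1]=max(VV[1],msg_vec) then VV[1][1]++ -> VV[1]=[0, 3, 4]
Event 6: SEND 1->0: VV[1][1]++ -> VV[1]=[0, 4, 4], msg_vec=[0, 4, 4]; VV[0]=max(VV[0],msg_vec) then VV[0][0]++ -> VV[0]=[2, 4, 4]
Event 3 stamp: [0, 0, 2]
Event 5 stamp: [0, 2, 4]
[0, 0, 2] <= [0, 2, 4]? True. Equal? False. Happens-before: True

Answer: yes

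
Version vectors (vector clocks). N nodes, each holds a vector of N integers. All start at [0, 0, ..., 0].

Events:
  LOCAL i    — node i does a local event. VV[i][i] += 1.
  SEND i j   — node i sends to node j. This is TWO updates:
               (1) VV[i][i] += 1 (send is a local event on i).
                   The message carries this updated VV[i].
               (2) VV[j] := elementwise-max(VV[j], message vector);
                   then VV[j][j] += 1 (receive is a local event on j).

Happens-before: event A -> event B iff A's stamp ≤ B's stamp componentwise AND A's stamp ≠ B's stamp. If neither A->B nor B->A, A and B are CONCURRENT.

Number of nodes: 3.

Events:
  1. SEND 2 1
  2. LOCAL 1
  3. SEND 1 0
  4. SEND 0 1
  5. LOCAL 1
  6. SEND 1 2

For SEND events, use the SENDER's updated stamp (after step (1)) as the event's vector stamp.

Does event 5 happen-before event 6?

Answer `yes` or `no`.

Answer: yes

Derivation:
Initial: VV[0]=[0, 0, 0]
Initial: VV[1]=[0, 0, 0]
Initial: VV[2]=[0, 0, 0]
Event 1: SEND 2->1: VV[2][2]++ -> VV[2]=[0, 0, 1], msg_vec=[0, 0, 1]; VV[1]=max(VV[1],msg_vec) then VV[1][1]++ -> VV[1]=[0, 1, 1]
Event 2: LOCAL 1: VV[1][1]++ -> VV[1]=[0, 2, 1]
Event 3: SEND 1->0: VV[1][1]++ -> VV[1]=[0, 3, 1], msg_vec=[0, 3, 1]; VV[0]=max(VV[0],msg_vec) then VV[0][0]++ -> VV[0]=[1, 3, 1]
Event 4: SEND 0->1: VV[0][0]++ -> VV[0]=[2, 3, 1], msg_vec=[2, 3, 1]; VV[1]=max(VV[1],msg_vec) then VV[1][1]++ -> VV[1]=[2, 4, 1]
Event 5: LOCAL 1: VV[1][1]++ -> VV[1]=[2, 5, 1]
Event 6: SEND 1->2: VV[1][1]++ -> VV[1]=[2, 6, 1], msg_vec=[2, 6, 1]; VV[2]=max(VV[2],msg_vec) then VV[2][2]++ -> VV[2]=[2, 6, 2]
Event 5 stamp: [2, 5, 1]
Event 6 stamp: [2, 6, 1]
[2, 5, 1] <= [2, 6, 1]? True. Equal? False. Happens-before: True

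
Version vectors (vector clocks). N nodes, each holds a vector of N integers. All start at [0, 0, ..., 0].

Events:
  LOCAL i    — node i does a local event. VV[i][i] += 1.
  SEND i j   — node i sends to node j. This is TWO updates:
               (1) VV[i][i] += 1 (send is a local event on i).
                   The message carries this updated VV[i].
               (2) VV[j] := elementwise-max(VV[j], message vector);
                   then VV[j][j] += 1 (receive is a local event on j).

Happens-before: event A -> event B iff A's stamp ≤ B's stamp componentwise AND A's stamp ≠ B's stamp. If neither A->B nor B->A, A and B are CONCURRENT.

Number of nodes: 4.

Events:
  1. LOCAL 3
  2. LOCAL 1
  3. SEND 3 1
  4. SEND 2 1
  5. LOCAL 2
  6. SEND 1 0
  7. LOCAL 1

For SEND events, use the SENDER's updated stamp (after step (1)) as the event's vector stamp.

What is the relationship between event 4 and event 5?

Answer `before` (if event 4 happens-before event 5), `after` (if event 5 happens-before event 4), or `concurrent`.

Answer: before

Derivation:
Initial: VV[0]=[0, 0, 0, 0]
Initial: VV[1]=[0, 0, 0, 0]
Initial: VV[2]=[0, 0, 0, 0]
Initial: VV[3]=[0, 0, 0, 0]
Event 1: LOCAL 3: VV[3][3]++ -> VV[3]=[0, 0, 0, 1]
Event 2: LOCAL 1: VV[1][1]++ -> VV[1]=[0, 1, 0, 0]
Event 3: SEND 3->1: VV[3][3]++ -> VV[3]=[0, 0, 0, 2], msg_vec=[0, 0, 0, 2]; VV[1]=max(VV[1],msg_vec) then VV[1][1]++ -> VV[1]=[0, 2, 0, 2]
Event 4: SEND 2->1: VV[2][2]++ -> VV[2]=[0, 0, 1, 0], msg_vec=[0, 0, 1, 0]; VV[1]=max(VV[1],msg_vec) then VV[1][1]++ -> VV[1]=[0, 3, 1, 2]
Event 5: LOCAL 2: VV[2][2]++ -> VV[2]=[0, 0, 2, 0]
Event 6: SEND 1->0: VV[1][1]++ -> VV[1]=[0, 4, 1, 2], msg_vec=[0, 4, 1, 2]; VV[0]=max(VV[0],msg_vec) then VV[0][0]++ -> VV[0]=[1, 4, 1, 2]
Event 7: LOCAL 1: VV[1][1]++ -> VV[1]=[0, 5, 1, 2]
Event 4 stamp: [0, 0, 1, 0]
Event 5 stamp: [0, 0, 2, 0]
[0, 0, 1, 0] <= [0, 0, 2, 0]? True
[0, 0, 2, 0] <= [0, 0, 1, 0]? False
Relation: before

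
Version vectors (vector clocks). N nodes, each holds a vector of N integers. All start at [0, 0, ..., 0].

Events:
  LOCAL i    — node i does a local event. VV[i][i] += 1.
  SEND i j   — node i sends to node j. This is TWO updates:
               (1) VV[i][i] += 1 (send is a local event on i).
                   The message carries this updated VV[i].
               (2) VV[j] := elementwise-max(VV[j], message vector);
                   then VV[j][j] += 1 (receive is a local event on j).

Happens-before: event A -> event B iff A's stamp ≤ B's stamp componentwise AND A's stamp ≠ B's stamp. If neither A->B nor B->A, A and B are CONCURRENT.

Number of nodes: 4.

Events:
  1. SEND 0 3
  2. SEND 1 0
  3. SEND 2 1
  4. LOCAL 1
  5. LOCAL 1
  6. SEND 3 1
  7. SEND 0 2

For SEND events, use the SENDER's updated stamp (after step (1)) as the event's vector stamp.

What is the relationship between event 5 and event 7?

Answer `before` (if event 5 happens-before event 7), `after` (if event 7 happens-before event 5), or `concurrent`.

Answer: concurrent

Derivation:
Initial: VV[0]=[0, 0, 0, 0]
Initial: VV[1]=[0, 0, 0, 0]
Initial: VV[2]=[0, 0, 0, 0]
Initial: VV[3]=[0, 0, 0, 0]
Event 1: SEND 0->3: VV[0][0]++ -> VV[0]=[1, 0, 0, 0], msg_vec=[1, 0, 0, 0]; VV[3]=max(VV[3],msg_vec) then VV[3][3]++ -> VV[3]=[1, 0, 0, 1]
Event 2: SEND 1->0: VV[1][1]++ -> VV[1]=[0, 1, 0, 0], msg_vec=[0, 1, 0, 0]; VV[0]=max(VV[0],msg_vec) then VV[0][0]++ -> VV[0]=[2, 1, 0, 0]
Event 3: SEND 2->1: VV[2][2]++ -> VV[2]=[0, 0, 1, 0], msg_vec=[0, 0, 1, 0]; VV[1]=max(VV[1],msg_vec) then VV[1][1]++ -> VV[1]=[0, 2, 1, 0]
Event 4: LOCAL 1: VV[1][1]++ -> VV[1]=[0, 3, 1, 0]
Event 5: LOCAL 1: VV[1][1]++ -> VV[1]=[0, 4, 1, 0]
Event 6: SEND 3->1: VV[3][3]++ -> VV[3]=[1, 0, 0, 2], msg_vec=[1, 0, 0, 2]; VV[1]=max(VV[1],msg_vec) then VV[1][1]++ -> VV[1]=[1, 5, 1, 2]
Event 7: SEND 0->2: VV[0][0]++ -> VV[0]=[3, 1, 0, 0], msg_vec=[3, 1, 0, 0]; VV[2]=max(VV[2],msg_vec) then VV[2][2]++ -> VV[2]=[3, 1, 2, 0]
Event 5 stamp: [0, 4, 1, 0]
Event 7 stamp: [3, 1, 0, 0]
[0, 4, 1, 0] <= [3, 1, 0, 0]? False
[3, 1, 0, 0] <= [0, 4, 1, 0]? False
Relation: concurrent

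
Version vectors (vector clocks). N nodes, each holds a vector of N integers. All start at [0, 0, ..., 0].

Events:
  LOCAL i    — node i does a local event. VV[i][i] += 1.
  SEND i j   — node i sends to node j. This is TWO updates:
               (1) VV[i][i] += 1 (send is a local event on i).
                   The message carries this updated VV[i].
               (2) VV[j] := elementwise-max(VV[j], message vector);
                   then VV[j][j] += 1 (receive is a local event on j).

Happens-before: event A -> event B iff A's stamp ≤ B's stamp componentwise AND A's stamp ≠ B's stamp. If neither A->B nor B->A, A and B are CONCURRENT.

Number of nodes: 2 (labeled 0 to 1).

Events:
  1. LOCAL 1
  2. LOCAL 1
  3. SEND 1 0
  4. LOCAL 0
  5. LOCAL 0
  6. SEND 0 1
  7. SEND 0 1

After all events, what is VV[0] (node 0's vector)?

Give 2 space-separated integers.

Answer: 5 3

Derivation:
Initial: VV[0]=[0, 0]
Initial: VV[1]=[0, 0]
Event 1: LOCAL 1: VV[1][1]++ -> VV[1]=[0, 1]
Event 2: LOCAL 1: VV[1][1]++ -> VV[1]=[0, 2]
Event 3: SEND 1->0: VV[1][1]++ -> VV[1]=[0, 3], msg_vec=[0, 3]; VV[0]=max(VV[0],msg_vec) then VV[0][0]++ -> VV[0]=[1, 3]
Event 4: LOCAL 0: VV[0][0]++ -> VV[0]=[2, 3]
Event 5: LOCAL 0: VV[0][0]++ -> VV[0]=[3, 3]
Event 6: SEND 0->1: VV[0][0]++ -> VV[0]=[4, 3], msg_vec=[4, 3]; VV[1]=max(VV[1],msg_vec) then VV[1][1]++ -> VV[1]=[4, 4]
Event 7: SEND 0->1: VV[0][0]++ -> VV[0]=[5, 3], msg_vec=[5, 3]; VV[1]=max(VV[1],msg_vec) then VV[1][1]++ -> VV[1]=[5, 5]
Final vectors: VV[0]=[5, 3]; VV[1]=[5, 5]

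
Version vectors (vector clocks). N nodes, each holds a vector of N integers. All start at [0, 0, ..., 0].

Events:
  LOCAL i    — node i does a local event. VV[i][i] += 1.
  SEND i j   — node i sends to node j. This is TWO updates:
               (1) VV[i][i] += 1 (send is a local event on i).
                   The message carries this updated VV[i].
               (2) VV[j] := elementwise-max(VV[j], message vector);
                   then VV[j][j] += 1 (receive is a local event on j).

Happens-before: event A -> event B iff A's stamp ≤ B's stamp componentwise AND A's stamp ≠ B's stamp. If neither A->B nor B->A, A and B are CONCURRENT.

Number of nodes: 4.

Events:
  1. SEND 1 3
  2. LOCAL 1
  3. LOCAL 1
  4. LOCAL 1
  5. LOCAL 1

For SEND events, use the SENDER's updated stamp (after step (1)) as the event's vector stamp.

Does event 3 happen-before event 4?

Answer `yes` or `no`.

Initial: VV[0]=[0, 0, 0, 0]
Initial: VV[1]=[0, 0, 0, 0]
Initial: VV[2]=[0, 0, 0, 0]
Initial: VV[3]=[0, 0, 0, 0]
Event 1: SEND 1->3: VV[1][1]++ -> VV[1]=[0, 1, 0, 0], msg_vec=[0, 1, 0, 0]; VV[3]=max(VV[3],msg_vec) then VV[3][3]++ -> VV[3]=[0, 1, 0, 1]
Event 2: LOCAL 1: VV[1][1]++ -> VV[1]=[0, 2, 0, 0]
Event 3: LOCAL 1: VV[1][1]++ -> VV[1]=[0, 3, 0, 0]
Event 4: LOCAL 1: VV[1][1]++ -> VV[1]=[0, 4, 0, 0]
Event 5: LOCAL 1: VV[1][1]++ -> VV[1]=[0, 5, 0, 0]
Event 3 stamp: [0, 3, 0, 0]
Event 4 stamp: [0, 4, 0, 0]
[0, 3, 0, 0] <= [0, 4, 0, 0]? True. Equal? False. Happens-before: True

Answer: yes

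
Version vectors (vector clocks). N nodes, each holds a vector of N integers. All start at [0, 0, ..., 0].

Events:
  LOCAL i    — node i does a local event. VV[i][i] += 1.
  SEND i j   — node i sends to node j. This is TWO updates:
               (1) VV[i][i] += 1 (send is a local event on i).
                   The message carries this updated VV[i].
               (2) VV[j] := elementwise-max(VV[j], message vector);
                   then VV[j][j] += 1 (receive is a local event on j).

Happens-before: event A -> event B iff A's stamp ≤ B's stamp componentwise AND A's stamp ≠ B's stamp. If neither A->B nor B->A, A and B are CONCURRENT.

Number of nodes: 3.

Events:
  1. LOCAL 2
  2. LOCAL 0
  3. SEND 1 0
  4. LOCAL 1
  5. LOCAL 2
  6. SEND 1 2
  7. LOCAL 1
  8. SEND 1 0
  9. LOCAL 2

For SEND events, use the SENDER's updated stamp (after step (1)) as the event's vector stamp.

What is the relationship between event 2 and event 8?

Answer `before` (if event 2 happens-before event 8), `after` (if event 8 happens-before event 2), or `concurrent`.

Initial: VV[0]=[0, 0, 0]
Initial: VV[1]=[0, 0, 0]
Initial: VV[2]=[0, 0, 0]
Event 1: LOCAL 2: VV[2][2]++ -> VV[2]=[0, 0, 1]
Event 2: LOCAL 0: VV[0][0]++ -> VV[0]=[1, 0, 0]
Event 3: SEND 1->0: VV[1][1]++ -> VV[1]=[0, 1, 0], msg_vec=[0, 1, 0]; VV[0]=max(VV[0],msg_vec) then VV[0][0]++ -> VV[0]=[2, 1, 0]
Event 4: LOCAL 1: VV[1][1]++ -> VV[1]=[0, 2, 0]
Event 5: LOCAL 2: VV[2][2]++ -> VV[2]=[0, 0, 2]
Event 6: SEND 1->2: VV[1][1]++ -> VV[1]=[0, 3, 0], msg_vec=[0, 3, 0]; VV[2]=max(VV[2],msg_vec) then VV[2][2]++ -> VV[2]=[0, 3, 3]
Event 7: LOCAL 1: VV[1][1]++ -> VV[1]=[0, 4, 0]
Event 8: SEND 1->0: VV[1][1]++ -> VV[1]=[0, 5, 0], msg_vec=[0, 5, 0]; VV[0]=max(VV[0],msg_vec) then VV[0][0]++ -> VV[0]=[3, 5, 0]
Event 9: LOCAL 2: VV[2][2]++ -> VV[2]=[0, 3, 4]
Event 2 stamp: [1, 0, 0]
Event 8 stamp: [0, 5, 0]
[1, 0, 0] <= [0, 5, 0]? False
[0, 5, 0] <= [1, 0, 0]? False
Relation: concurrent

Answer: concurrent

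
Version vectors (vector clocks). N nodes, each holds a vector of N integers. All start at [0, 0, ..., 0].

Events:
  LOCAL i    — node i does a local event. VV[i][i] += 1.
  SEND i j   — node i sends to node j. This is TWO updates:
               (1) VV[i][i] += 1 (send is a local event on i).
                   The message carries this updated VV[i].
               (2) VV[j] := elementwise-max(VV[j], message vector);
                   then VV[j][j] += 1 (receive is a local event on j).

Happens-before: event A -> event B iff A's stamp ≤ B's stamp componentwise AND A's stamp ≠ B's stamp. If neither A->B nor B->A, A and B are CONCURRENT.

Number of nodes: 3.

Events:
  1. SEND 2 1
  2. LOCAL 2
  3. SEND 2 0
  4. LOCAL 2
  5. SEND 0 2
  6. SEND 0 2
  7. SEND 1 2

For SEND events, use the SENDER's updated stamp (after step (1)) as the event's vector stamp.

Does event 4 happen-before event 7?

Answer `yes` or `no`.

Initial: VV[0]=[0, 0, 0]
Initial: VV[1]=[0, 0, 0]
Initial: VV[2]=[0, 0, 0]
Event 1: SEND 2->1: VV[2][2]++ -> VV[2]=[0, 0, 1], msg_vec=[0, 0, 1]; VV[1]=max(VV[1],msg_vec) then VV[1][1]++ -> VV[1]=[0, 1, 1]
Event 2: LOCAL 2: VV[2][2]++ -> VV[2]=[0, 0, 2]
Event 3: SEND 2->0: VV[2][2]++ -> VV[2]=[0, 0, 3], msg_vec=[0, 0, 3]; VV[0]=max(VV[0],msg_vec) then VV[0][0]++ -> VV[0]=[1, 0, 3]
Event 4: LOCAL 2: VV[2][2]++ -> VV[2]=[0, 0, 4]
Event 5: SEND 0->2: VV[0][0]++ -> VV[0]=[2, 0, 3], msg_vec=[2, 0, 3]; VV[2]=max(VV[2],msg_vec) then VV[2][2]++ -> VV[2]=[2, 0, 5]
Event 6: SEND 0->2: VV[0][0]++ -> VV[0]=[3, 0, 3], msg_vec=[3, 0, 3]; VV[2]=max(VV[2],msg_vec) then VV[2][2]++ -> VV[2]=[3, 0, 6]
Event 7: SEND 1->2: VV[1][1]++ -> VV[1]=[0, 2, 1], msg_vec=[0, 2, 1]; VV[2]=max(VV[2],msg_vec) then VV[2][2]++ -> VV[2]=[3, 2, 7]
Event 4 stamp: [0, 0, 4]
Event 7 stamp: [0, 2, 1]
[0, 0, 4] <= [0, 2, 1]? False. Equal? False. Happens-before: False

Answer: no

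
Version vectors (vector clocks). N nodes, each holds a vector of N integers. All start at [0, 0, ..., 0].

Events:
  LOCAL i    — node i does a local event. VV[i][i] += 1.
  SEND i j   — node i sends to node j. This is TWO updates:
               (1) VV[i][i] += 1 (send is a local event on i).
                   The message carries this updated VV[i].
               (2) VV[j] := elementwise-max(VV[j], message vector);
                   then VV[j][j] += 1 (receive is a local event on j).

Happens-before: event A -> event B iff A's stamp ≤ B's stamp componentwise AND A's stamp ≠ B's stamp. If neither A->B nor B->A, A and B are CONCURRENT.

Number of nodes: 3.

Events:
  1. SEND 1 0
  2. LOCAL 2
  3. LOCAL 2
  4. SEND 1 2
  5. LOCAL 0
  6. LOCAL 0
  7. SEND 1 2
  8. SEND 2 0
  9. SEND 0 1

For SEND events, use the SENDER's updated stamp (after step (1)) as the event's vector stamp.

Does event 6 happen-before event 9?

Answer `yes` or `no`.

Initial: VV[0]=[0, 0, 0]
Initial: VV[1]=[0, 0, 0]
Initial: VV[2]=[0, 0, 0]
Event 1: SEND 1->0: VV[1][1]++ -> VV[1]=[0, 1, 0], msg_vec=[0, 1, 0]; VV[0]=max(VV[0],msg_vec) then VV[0][0]++ -> VV[0]=[1, 1, 0]
Event 2: LOCAL 2: VV[2][2]++ -> VV[2]=[0, 0, 1]
Event 3: LOCAL 2: VV[2][2]++ -> VV[2]=[0, 0, 2]
Event 4: SEND 1->2: VV[1][1]++ -> VV[1]=[0, 2, 0], msg_vec=[0, 2, 0]; VV[2]=max(VV[2],msg_vec) then VV[2][2]++ -> VV[2]=[0, 2, 3]
Event 5: LOCAL 0: VV[0][0]++ -> VV[0]=[2, 1, 0]
Event 6: LOCAL 0: VV[0][0]++ -> VV[0]=[3, 1, 0]
Event 7: SEND 1->2: VV[1][1]++ -> VV[1]=[0, 3, 0], msg_vec=[0, 3, 0]; VV[2]=max(VV[2],msg_vec) then VV[2][2]++ -> VV[2]=[0, 3, 4]
Event 8: SEND 2->0: VV[2][2]++ -> VV[2]=[0, 3, 5], msg_vec=[0, 3, 5]; VV[0]=max(VV[0],msg_vec) then VV[0][0]++ -> VV[0]=[4, 3, 5]
Event 9: SEND 0->1: VV[0][0]++ -> VV[0]=[5, 3, 5], msg_vec=[5, 3, 5]; VV[1]=max(VV[1],msg_vec) then VV[1][1]++ -> VV[1]=[5, 4, 5]
Event 6 stamp: [3, 1, 0]
Event 9 stamp: [5, 3, 5]
[3, 1, 0] <= [5, 3, 5]? True. Equal? False. Happens-before: True

Answer: yes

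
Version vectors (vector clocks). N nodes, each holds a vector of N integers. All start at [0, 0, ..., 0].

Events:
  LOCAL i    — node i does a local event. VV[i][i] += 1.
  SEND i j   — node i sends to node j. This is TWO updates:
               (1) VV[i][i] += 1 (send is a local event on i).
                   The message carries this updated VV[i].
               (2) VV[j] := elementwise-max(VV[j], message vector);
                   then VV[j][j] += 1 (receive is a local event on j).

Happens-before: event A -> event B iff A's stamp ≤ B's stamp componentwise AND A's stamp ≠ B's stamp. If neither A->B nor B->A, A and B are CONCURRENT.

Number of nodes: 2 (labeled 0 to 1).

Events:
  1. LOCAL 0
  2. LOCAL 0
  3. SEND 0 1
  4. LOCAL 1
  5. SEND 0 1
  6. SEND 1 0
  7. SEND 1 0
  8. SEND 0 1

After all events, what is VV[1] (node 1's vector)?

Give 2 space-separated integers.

Answer: 7 6

Derivation:
Initial: VV[0]=[0, 0]
Initial: VV[1]=[0, 0]
Event 1: LOCAL 0: VV[0][0]++ -> VV[0]=[1, 0]
Event 2: LOCAL 0: VV[0][0]++ -> VV[0]=[2, 0]
Event 3: SEND 0->1: VV[0][0]++ -> VV[0]=[3, 0], msg_vec=[3, 0]; VV[1]=max(VV[1],msg_vec) then VV[1][1]++ -> VV[1]=[3, 1]
Event 4: LOCAL 1: VV[1][1]++ -> VV[1]=[3, 2]
Event 5: SEND 0->1: VV[0][0]++ -> VV[0]=[4, 0], msg_vec=[4, 0]; VV[1]=max(VV[1],msg_vec) then VV[1][1]++ -> VV[1]=[4, 3]
Event 6: SEND 1->0: VV[1][1]++ -> VV[1]=[4, 4], msg_vec=[4, 4]; VV[0]=max(VV[0],msg_vec) then VV[0][0]++ -> VV[0]=[5, 4]
Event 7: SEND 1->0: VV[1][1]++ -> VV[1]=[4, 5], msg_vec=[4, 5]; VV[0]=max(VV[0],msg_vec) then VV[0][0]++ -> VV[0]=[6, 5]
Event 8: SEND 0->1: VV[0][0]++ -> VV[0]=[7, 5], msg_vec=[7, 5]; VV[1]=max(VV[1],msg_vec) then VV[1][1]++ -> VV[1]=[7, 6]
Final vectors: VV[0]=[7, 5]; VV[1]=[7, 6]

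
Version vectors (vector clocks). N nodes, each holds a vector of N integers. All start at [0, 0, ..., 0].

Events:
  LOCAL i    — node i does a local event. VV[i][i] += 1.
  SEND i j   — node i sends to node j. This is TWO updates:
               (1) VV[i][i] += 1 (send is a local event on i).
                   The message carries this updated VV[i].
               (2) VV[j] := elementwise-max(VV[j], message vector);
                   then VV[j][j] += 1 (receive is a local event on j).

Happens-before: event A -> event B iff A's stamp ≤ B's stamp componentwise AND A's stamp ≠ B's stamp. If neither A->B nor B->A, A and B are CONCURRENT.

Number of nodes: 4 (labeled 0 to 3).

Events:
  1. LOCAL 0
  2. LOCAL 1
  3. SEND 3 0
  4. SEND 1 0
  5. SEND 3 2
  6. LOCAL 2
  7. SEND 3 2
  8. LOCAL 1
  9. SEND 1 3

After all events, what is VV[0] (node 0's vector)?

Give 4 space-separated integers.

Answer: 3 2 0 1

Derivation:
Initial: VV[0]=[0, 0, 0, 0]
Initial: VV[1]=[0, 0, 0, 0]
Initial: VV[2]=[0, 0, 0, 0]
Initial: VV[3]=[0, 0, 0, 0]
Event 1: LOCAL 0: VV[0][0]++ -> VV[0]=[1, 0, 0, 0]
Event 2: LOCAL 1: VV[1][1]++ -> VV[1]=[0, 1, 0, 0]
Event 3: SEND 3->0: VV[3][3]++ -> VV[3]=[0, 0, 0, 1], msg_vec=[0, 0, 0, 1]; VV[0]=max(VV[0],msg_vec) then VV[0][0]++ -> VV[0]=[2, 0, 0, 1]
Event 4: SEND 1->0: VV[1][1]++ -> VV[1]=[0, 2, 0, 0], msg_vec=[0, 2, 0, 0]; VV[0]=max(VV[0],msg_vec) then VV[0][0]++ -> VV[0]=[3, 2, 0, 1]
Event 5: SEND 3->2: VV[3][3]++ -> VV[3]=[0, 0, 0, 2], msg_vec=[0, 0, 0, 2]; VV[2]=max(VV[2],msg_vec) then VV[2][2]++ -> VV[2]=[0, 0, 1, 2]
Event 6: LOCAL 2: VV[2][2]++ -> VV[2]=[0, 0, 2, 2]
Event 7: SEND 3->2: VV[3][3]++ -> VV[3]=[0, 0, 0, 3], msg_vec=[0, 0, 0, 3]; VV[2]=max(VV[2],msg_vec) then VV[2][2]++ -> VV[2]=[0, 0, 3, 3]
Event 8: LOCAL 1: VV[1][1]++ -> VV[1]=[0, 3, 0, 0]
Event 9: SEND 1->3: VV[1][1]++ -> VV[1]=[0, 4, 0, 0], msg_vec=[0, 4, 0, 0]; VV[3]=max(VV[3],msg_vec) then VV[3][3]++ -> VV[3]=[0, 4, 0, 4]
Final vectors: VV[0]=[3, 2, 0, 1]; VV[1]=[0, 4, 0, 0]; VV[2]=[0, 0, 3, 3]; VV[3]=[0, 4, 0, 4]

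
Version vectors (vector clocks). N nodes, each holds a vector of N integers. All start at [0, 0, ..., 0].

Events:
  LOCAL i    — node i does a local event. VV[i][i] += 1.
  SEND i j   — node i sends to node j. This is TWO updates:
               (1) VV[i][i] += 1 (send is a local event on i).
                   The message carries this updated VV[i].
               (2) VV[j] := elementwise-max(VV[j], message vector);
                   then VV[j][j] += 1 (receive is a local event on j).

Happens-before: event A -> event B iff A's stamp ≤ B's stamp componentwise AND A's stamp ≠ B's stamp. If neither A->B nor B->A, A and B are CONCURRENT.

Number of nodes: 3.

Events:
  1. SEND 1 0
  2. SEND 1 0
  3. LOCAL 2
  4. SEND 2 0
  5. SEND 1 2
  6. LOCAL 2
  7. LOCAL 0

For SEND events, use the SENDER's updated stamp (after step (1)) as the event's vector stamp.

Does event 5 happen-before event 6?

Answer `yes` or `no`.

Initial: VV[0]=[0, 0, 0]
Initial: VV[1]=[0, 0, 0]
Initial: VV[2]=[0, 0, 0]
Event 1: SEND 1->0: VV[1][1]++ -> VV[1]=[0, 1, 0], msg_vec=[0, 1, 0]; VV[0]=max(VV[0],msg_vec) then VV[0][0]++ -> VV[0]=[1, 1, 0]
Event 2: SEND 1->0: VV[1][1]++ -> VV[1]=[0, 2, 0], msg_vec=[0, 2, 0]; VV[0]=max(VV[0],msg_vec) then VV[0][0]++ -> VV[0]=[2, 2, 0]
Event 3: LOCAL 2: VV[2][2]++ -> VV[2]=[0, 0, 1]
Event 4: SEND 2->0: VV[2][2]++ -> VV[2]=[0, 0, 2], msg_vec=[0, 0, 2]; VV[0]=max(VV[0],msg_vec) then VV[0][0]++ -> VV[0]=[3, 2, 2]
Event 5: SEND 1->2: VV[1][1]++ -> VV[1]=[0, 3, 0], msg_vec=[0, 3, 0]; VV[2]=max(VV[2],msg_vec) then VV[2][2]++ -> VV[2]=[0, 3, 3]
Event 6: LOCAL 2: VV[2][2]++ -> VV[2]=[0, 3, 4]
Event 7: LOCAL 0: VV[0][0]++ -> VV[0]=[4, 2, 2]
Event 5 stamp: [0, 3, 0]
Event 6 stamp: [0, 3, 4]
[0, 3, 0] <= [0, 3, 4]? True. Equal? False. Happens-before: True

Answer: yes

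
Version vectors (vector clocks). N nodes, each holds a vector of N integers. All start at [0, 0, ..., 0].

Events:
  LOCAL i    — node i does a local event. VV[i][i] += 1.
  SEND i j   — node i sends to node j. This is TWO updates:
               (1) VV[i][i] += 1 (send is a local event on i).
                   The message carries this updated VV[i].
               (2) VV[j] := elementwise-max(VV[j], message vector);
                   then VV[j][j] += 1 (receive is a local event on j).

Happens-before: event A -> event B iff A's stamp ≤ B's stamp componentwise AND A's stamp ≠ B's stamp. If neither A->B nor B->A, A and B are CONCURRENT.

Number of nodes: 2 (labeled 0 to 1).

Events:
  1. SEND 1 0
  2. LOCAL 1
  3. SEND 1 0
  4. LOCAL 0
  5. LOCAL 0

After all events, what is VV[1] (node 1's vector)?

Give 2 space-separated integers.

Answer: 0 3

Derivation:
Initial: VV[0]=[0, 0]
Initial: VV[1]=[0, 0]
Event 1: SEND 1->0: VV[1][1]++ -> VV[1]=[0, 1], msg_vec=[0, 1]; VV[0]=max(VV[0],msg_vec) then VV[0][0]++ -> VV[0]=[1, 1]
Event 2: LOCAL 1: VV[1][1]++ -> VV[1]=[0, 2]
Event 3: SEND 1->0: VV[1][1]++ -> VV[1]=[0, 3], msg_vec=[0, 3]; VV[0]=max(VV[0],msg_vec) then VV[0][0]++ -> VV[0]=[2, 3]
Event 4: LOCAL 0: VV[0][0]++ -> VV[0]=[3, 3]
Event 5: LOCAL 0: VV[0][0]++ -> VV[0]=[4, 3]
Final vectors: VV[0]=[4, 3]; VV[1]=[0, 3]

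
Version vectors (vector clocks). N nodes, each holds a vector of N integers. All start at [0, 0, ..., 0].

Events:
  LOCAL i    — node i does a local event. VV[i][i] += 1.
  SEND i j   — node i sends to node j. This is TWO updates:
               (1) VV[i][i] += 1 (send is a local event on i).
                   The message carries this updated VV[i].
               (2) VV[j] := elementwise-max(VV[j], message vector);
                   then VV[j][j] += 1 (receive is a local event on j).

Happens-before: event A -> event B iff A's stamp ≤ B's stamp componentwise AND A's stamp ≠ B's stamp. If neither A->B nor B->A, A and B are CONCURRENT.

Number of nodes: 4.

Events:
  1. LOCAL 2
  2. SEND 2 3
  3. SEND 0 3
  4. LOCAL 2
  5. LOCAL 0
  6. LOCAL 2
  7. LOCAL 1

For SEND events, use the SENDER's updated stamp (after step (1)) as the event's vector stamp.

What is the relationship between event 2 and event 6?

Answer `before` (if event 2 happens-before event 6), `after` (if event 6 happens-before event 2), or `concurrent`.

Answer: before

Derivation:
Initial: VV[0]=[0, 0, 0, 0]
Initial: VV[1]=[0, 0, 0, 0]
Initial: VV[2]=[0, 0, 0, 0]
Initial: VV[3]=[0, 0, 0, 0]
Event 1: LOCAL 2: VV[2][2]++ -> VV[2]=[0, 0, 1, 0]
Event 2: SEND 2->3: VV[2][2]++ -> VV[2]=[0, 0, 2, 0], msg_vec=[0, 0, 2, 0]; VV[3]=max(VV[3],msg_vec) then VV[3][3]++ -> VV[3]=[0, 0, 2, 1]
Event 3: SEND 0->3: VV[0][0]++ -> VV[0]=[1, 0, 0, 0], msg_vec=[1, 0, 0, 0]; VV[3]=max(VV[3],msg_vec) then VV[3][3]++ -> VV[3]=[1, 0, 2, 2]
Event 4: LOCAL 2: VV[2][2]++ -> VV[2]=[0, 0, 3, 0]
Event 5: LOCAL 0: VV[0][0]++ -> VV[0]=[2, 0, 0, 0]
Event 6: LOCAL 2: VV[2][2]++ -> VV[2]=[0, 0, 4, 0]
Event 7: LOCAL 1: VV[1][1]++ -> VV[1]=[0, 1, 0, 0]
Event 2 stamp: [0, 0, 2, 0]
Event 6 stamp: [0, 0, 4, 0]
[0, 0, 2, 0] <= [0, 0, 4, 0]? True
[0, 0, 4, 0] <= [0, 0, 2, 0]? False
Relation: before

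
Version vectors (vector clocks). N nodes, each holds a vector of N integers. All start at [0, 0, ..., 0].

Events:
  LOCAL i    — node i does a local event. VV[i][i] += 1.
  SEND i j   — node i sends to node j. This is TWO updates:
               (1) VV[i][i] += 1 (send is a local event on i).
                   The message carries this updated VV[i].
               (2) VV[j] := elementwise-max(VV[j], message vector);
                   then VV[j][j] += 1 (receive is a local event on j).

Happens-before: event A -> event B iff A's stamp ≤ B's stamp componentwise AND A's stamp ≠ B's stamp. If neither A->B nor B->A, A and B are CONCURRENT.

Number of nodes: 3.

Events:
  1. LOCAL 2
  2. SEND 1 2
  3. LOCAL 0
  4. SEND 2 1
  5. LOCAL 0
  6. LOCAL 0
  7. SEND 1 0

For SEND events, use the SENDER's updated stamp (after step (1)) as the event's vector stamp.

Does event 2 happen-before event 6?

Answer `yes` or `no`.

Initial: VV[0]=[0, 0, 0]
Initial: VV[1]=[0, 0, 0]
Initial: VV[2]=[0, 0, 0]
Event 1: LOCAL 2: VV[2][2]++ -> VV[2]=[0, 0, 1]
Event 2: SEND 1->2: VV[1][1]++ -> VV[1]=[0, 1, 0], msg_vec=[0, 1, 0]; VV[2]=max(VV[2],msg_vec) then VV[2][2]++ -> VV[2]=[0, 1, 2]
Event 3: LOCAL 0: VV[0][0]++ -> VV[0]=[1, 0, 0]
Event 4: SEND 2->1: VV[2][2]++ -> VV[2]=[0, 1, 3], msg_vec=[0, 1, 3]; VV[1]=max(VV[1],msg_vec) then VV[1][1]++ -> VV[1]=[0, 2, 3]
Event 5: LOCAL 0: VV[0][0]++ -> VV[0]=[2, 0, 0]
Event 6: LOCAL 0: VV[0][0]++ -> VV[0]=[3, 0, 0]
Event 7: SEND 1->0: VV[1][1]++ -> VV[1]=[0, 3, 3], msg_vec=[0, 3, 3]; VV[0]=max(VV[0],msg_vec) then VV[0][0]++ -> VV[0]=[4, 3, 3]
Event 2 stamp: [0, 1, 0]
Event 6 stamp: [3, 0, 0]
[0, 1, 0] <= [3, 0, 0]? False. Equal? False. Happens-before: False

Answer: no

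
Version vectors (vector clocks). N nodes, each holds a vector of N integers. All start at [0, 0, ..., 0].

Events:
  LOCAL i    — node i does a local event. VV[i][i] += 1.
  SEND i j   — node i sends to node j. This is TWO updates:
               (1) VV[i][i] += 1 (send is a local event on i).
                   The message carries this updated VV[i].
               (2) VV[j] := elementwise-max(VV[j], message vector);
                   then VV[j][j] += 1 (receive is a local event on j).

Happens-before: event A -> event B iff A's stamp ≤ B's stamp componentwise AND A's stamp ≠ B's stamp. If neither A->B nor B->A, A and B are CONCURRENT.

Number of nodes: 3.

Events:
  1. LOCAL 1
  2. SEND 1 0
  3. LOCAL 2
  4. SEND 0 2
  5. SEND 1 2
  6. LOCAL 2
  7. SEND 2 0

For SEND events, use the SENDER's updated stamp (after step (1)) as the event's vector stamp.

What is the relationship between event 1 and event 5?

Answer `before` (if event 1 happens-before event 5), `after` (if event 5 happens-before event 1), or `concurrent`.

Answer: before

Derivation:
Initial: VV[0]=[0, 0, 0]
Initial: VV[1]=[0, 0, 0]
Initial: VV[2]=[0, 0, 0]
Event 1: LOCAL 1: VV[1][1]++ -> VV[1]=[0, 1, 0]
Event 2: SEND 1->0: VV[1][1]++ -> VV[1]=[0, 2, 0], msg_vec=[0, 2, 0]; VV[0]=max(VV[0],msg_vec) then VV[0][0]++ -> VV[0]=[1, 2, 0]
Event 3: LOCAL 2: VV[2][2]++ -> VV[2]=[0, 0, 1]
Event 4: SEND 0->2: VV[0][0]++ -> VV[0]=[2, 2, 0], msg_vec=[2, 2, 0]; VV[2]=max(VV[2],msg_vec) then VV[2][2]++ -> VV[2]=[2, 2, 2]
Event 5: SEND 1->2: VV[1][1]++ -> VV[1]=[0, 3, 0], msg_vec=[0, 3, 0]; VV[2]=max(VV[2],msg_vec) then VV[2][2]++ -> VV[2]=[2, 3, 3]
Event 6: LOCAL 2: VV[2][2]++ -> VV[2]=[2, 3, 4]
Event 7: SEND 2->0: VV[2][2]++ -> VV[2]=[2, 3, 5], msg_vec=[2, 3, 5]; VV[0]=max(VV[0],msg_vec) then VV[0][0]++ -> VV[0]=[3, 3, 5]
Event 1 stamp: [0, 1, 0]
Event 5 stamp: [0, 3, 0]
[0, 1, 0] <= [0, 3, 0]? True
[0, 3, 0] <= [0, 1, 0]? False
Relation: before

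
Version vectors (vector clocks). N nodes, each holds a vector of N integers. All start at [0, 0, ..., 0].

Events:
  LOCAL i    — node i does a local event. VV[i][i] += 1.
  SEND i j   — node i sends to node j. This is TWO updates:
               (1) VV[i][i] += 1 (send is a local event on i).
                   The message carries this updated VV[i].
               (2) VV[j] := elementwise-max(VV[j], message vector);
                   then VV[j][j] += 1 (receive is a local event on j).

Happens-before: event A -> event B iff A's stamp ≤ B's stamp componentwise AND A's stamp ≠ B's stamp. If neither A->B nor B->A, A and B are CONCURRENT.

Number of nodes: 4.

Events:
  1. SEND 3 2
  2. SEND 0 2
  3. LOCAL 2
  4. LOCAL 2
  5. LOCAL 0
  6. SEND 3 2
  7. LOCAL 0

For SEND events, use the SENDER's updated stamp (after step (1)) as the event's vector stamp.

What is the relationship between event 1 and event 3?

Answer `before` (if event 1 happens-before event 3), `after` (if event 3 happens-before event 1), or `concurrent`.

Initial: VV[0]=[0, 0, 0, 0]
Initial: VV[1]=[0, 0, 0, 0]
Initial: VV[2]=[0, 0, 0, 0]
Initial: VV[3]=[0, 0, 0, 0]
Event 1: SEND 3->2: VV[3][3]++ -> VV[3]=[0, 0, 0, 1], msg_vec=[0, 0, 0, 1]; VV[2]=max(VV[2],msg_vec) then VV[2][2]++ -> VV[2]=[0, 0, 1, 1]
Event 2: SEND 0->2: VV[0][0]++ -> VV[0]=[1, 0, 0, 0], msg_vec=[1, 0, 0, 0]; VV[2]=max(VV[2],msg_vec) then VV[2][2]++ -> VV[2]=[1, 0, 2, 1]
Event 3: LOCAL 2: VV[2][2]++ -> VV[2]=[1, 0, 3, 1]
Event 4: LOCAL 2: VV[2][2]++ -> VV[2]=[1, 0, 4, 1]
Event 5: LOCAL 0: VV[0][0]++ -> VV[0]=[2, 0, 0, 0]
Event 6: SEND 3->2: VV[3][3]++ -> VV[3]=[0, 0, 0, 2], msg_vec=[0, 0, 0, 2]; VV[2]=max(VV[2],msg_vec) then VV[2][2]++ -> VV[2]=[1, 0, 5, 2]
Event 7: LOCAL 0: VV[0][0]++ -> VV[0]=[3, 0, 0, 0]
Event 1 stamp: [0, 0, 0, 1]
Event 3 stamp: [1, 0, 3, 1]
[0, 0, 0, 1] <= [1, 0, 3, 1]? True
[1, 0, 3, 1] <= [0, 0, 0, 1]? False
Relation: before

Answer: before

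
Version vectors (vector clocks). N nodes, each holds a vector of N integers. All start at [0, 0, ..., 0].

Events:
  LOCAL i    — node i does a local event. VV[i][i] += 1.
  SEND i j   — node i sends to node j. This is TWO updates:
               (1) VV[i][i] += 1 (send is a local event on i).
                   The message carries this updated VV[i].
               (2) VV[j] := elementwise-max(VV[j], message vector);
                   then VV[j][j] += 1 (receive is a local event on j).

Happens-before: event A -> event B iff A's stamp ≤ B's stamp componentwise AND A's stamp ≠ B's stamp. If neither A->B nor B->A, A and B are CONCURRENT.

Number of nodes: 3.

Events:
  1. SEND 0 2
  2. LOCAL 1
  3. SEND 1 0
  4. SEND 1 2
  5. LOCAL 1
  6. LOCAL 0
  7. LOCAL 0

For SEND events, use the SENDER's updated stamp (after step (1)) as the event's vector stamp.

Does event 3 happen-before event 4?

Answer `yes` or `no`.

Answer: yes

Derivation:
Initial: VV[0]=[0, 0, 0]
Initial: VV[1]=[0, 0, 0]
Initial: VV[2]=[0, 0, 0]
Event 1: SEND 0->2: VV[0][0]++ -> VV[0]=[1, 0, 0], msg_vec=[1, 0, 0]; VV[2]=max(VV[2],msg_vec) then VV[2][2]++ -> VV[2]=[1, 0, 1]
Event 2: LOCAL 1: VV[1][1]++ -> VV[1]=[0, 1, 0]
Event 3: SEND 1->0: VV[1][1]++ -> VV[1]=[0, 2, 0], msg_vec=[0, 2, 0]; VV[0]=max(VV[0],msg_vec) then VV[0][0]++ -> VV[0]=[2, 2, 0]
Event 4: SEND 1->2: VV[1][1]++ -> VV[1]=[0, 3, 0], msg_vec=[0, 3, 0]; VV[2]=max(VV[2],msg_vec) then VV[2][2]++ -> VV[2]=[1, 3, 2]
Event 5: LOCAL 1: VV[1][1]++ -> VV[1]=[0, 4, 0]
Event 6: LOCAL 0: VV[0][0]++ -> VV[0]=[3, 2, 0]
Event 7: LOCAL 0: VV[0][0]++ -> VV[0]=[4, 2, 0]
Event 3 stamp: [0, 2, 0]
Event 4 stamp: [0, 3, 0]
[0, 2, 0] <= [0, 3, 0]? True. Equal? False. Happens-before: True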